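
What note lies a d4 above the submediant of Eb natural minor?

Fbb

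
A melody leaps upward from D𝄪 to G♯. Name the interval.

The letter names run D→G, a span of 3 letter steps, so the interval is some kind of fourth.
D## to G# is 4 semitones. A perfect fourth is 5, so 4 makes it diminished.

diminished fourth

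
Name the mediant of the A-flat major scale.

C

The Ab major scale runs Ab Bb C Db Eb F G.
Degree 3 is C.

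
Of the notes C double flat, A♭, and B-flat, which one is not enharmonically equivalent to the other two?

In 12-tone equal temperament, enharmonic equivalents share a pitch class. Cbb is pitch class 10; Ab is pitch class 8; Bb is pitch class 10.
Cbb and Bb share pitch class 10, while Ab is pitch class 8.

Ab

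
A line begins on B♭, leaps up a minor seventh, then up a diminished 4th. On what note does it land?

Dbb

A minor seventh up from Bb is Ab (letter A, 10 semitones up).
A diminished fourth up from Ab is Dbb (letter D, 4 semitones up).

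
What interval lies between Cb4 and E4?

augmented third

Counting letters C–D–E gives a third.
Cb→E = 5 semitones, 1 wider than the major third (4), so augmented.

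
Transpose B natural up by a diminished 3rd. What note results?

A third above B lands on the letter D.
A diminished third spans 2 semitones, so B moves to pitch class 1. On the letter D that is Db.

Db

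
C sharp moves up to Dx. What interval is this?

The letter names run C→D, a span of 1 letter step, so the interval is some kind of second.
C# to D## is 3 semitones. A major second is 2, so 3 makes it augmented.

augmented second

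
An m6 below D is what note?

F#

D down a major sixth is F, so the target letter is F.
From D, a minor sixth is 8 semitones down: F#.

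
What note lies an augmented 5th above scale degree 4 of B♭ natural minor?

B

Scale degree 4 of Bb natural minor is Eb.
An augmented fifth (8 semitones) above Eb lands on the letter B, giving B.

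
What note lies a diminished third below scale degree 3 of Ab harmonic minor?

Scale degree 3 of Ab harmonic minor is Cb.
A diminished third (2 semitones) below Cb lands on the letter A, giving A.

A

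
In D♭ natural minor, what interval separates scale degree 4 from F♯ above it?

augmented seventh

Scale degree 4 of Db natural minor is Gb.
Gb up to F#: letters G→F make it a seventh; 12 semitones makes it augmented.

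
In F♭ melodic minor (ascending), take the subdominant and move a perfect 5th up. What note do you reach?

Fb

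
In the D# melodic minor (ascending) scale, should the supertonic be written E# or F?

E#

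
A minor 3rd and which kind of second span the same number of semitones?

augmented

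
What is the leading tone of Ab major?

Degree 7 takes the letter 6 steps above A, which is G.
In major, degree 7 sits 11 semitones above the tonic. Ab + 11 semitones is pitch class 7, spelled on G as G.

G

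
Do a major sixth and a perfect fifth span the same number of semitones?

A major sixth spans 9 semitones; a perfect fifth spans 7.
The spans differ, so they are not enharmonic equivalents.

No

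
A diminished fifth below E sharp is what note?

A fifth below E lands on the letter A.
A diminished fifth spans 6 semitones, so E# moves to pitch class 11. On the letter A that is A##.

A##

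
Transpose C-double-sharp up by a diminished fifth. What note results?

C up a perfect fifth is G, so the target letter is G.
From C##, a diminished fifth is 6 semitones up: G#.

G#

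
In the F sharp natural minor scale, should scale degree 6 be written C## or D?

D

Each scale degree takes a distinct letter name. Degree 6 of a scale on F must use the letter D.
D and C## are enharmonically the same pitch, but only D uses the letter D, so it is the correct spelling here.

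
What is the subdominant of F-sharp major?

B

The F# major scale runs F# G# A# B C# D# E#.
Degree 4 is B.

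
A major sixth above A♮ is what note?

F#

A up a major sixth is F#, so the target letter is F.
From A, a major sixth is 9 semitones up: F#.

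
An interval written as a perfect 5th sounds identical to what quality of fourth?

A perfect fifth spans 7 semitones.
A fourth spanning 7 semitones is doubly augmented (the perfect fourth is 5).

doubly augmented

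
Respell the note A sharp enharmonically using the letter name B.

Bb

A# is pitch class 10. The letter B alone is pitch class 11.
To reach pitch class 10 from B requires an offset of -1 semitone, i.e. flat: Bb.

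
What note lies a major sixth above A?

F#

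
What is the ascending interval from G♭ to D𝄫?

diminished fifth

Counting letters G–A–B–C–D gives a fifth.
Gb→Dbb = 6 semitones, 1 narrower than the perfect fifth (7), so diminished.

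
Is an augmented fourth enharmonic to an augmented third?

An augmented fourth spans 6 semitones; an augmented third spans 5.
The spans differ, so they are not enharmonic equivalents.

No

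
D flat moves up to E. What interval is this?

augmented second

Counting letters D–E gives a second.
Db→E = 3 semitones, 1 wider than the major second (2), so augmented.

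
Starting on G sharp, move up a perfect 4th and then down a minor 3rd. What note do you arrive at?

A perfect fourth up from G# is C# (letter C, 5 semitones up).
A minor third down from C# is A# (letter A, 3 semitones down).

A#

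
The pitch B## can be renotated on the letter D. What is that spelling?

Plain D sits 1 semitone above B##, so on the letter D the same pitch needs a flat: Db.

Db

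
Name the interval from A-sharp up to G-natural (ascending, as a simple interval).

The letter names run A→G, a span of 6 letter steps, so the interval is some kind of seventh.
A# to G is 9 semitones. A major seventh is 11, so 9 makes it diminished.

diminished seventh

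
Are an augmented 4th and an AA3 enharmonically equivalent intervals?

Yes

An augmented fourth spans 6 semitones; a doubly augmented third spans 6.
They are enharmonically equivalent.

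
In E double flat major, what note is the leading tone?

Degree 7 takes the letter 6 steps above E, which is D.
In major, degree 7 sits 11 semitones above the tonic. Ebb + 11 semitones is pitch class 1, spelled on D as Db.

Db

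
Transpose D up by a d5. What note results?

D up a perfect fifth is A, so the target letter is A.
From D, a diminished fifth is 6 semitones up: Ab.

Ab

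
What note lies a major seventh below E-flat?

Fb

E down a major seventh is F, so the target letter is F.
From Eb, a major seventh is 11 semitones down: Fb.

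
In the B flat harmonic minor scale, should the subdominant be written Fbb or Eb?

Each scale degree takes a distinct letter name. Degree 4 of a scale on B must use the letter E.
Eb and Fbb are enharmonically the same pitch, but only Eb uses the letter E, so it is the correct spelling here.

Eb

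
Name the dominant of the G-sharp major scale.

D#

The G# major scale runs G# A# B# C# D# E# F##.
Degree 5 is D#.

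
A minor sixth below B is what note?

A sixth below B lands on the letter D.
A minor sixth spans 8 semitones, so B moves to pitch class 3. On the letter D that is D#.

D#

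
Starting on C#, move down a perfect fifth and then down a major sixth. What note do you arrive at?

A perfect fifth down from C# is F# (letter F, 7 semitones down).
A major sixth down from F# is A (letter A, 9 semitones down).

A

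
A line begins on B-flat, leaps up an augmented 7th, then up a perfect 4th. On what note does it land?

An augmented seventh up from Bb is A# (letter A, 12 semitones up).
A perfect fourth up from A# is D# (letter D, 5 semitones up).

D#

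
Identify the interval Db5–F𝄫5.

diminished third

Counting letters D–E–F gives a third.
Db→Fbb = 2 semitones, 2 narrower than the major third (4), so diminished.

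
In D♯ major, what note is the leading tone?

C##

Degree 7 takes the letter 6 steps above D, which is C.
In major, degree 7 sits 11 semitones above the tonic. D# + 11 semitones is pitch class 2, spelled on C as C##.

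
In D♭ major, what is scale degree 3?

The Db major scale runs Db Eb F Gb Ab Bb C.
Degree 3 is F.

F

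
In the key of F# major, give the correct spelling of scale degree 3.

A#

The F# major scale runs F# G# A# B C# D# E#.
Degree 3 is A#.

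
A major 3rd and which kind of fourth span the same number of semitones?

diminished

A major third spans 4 semitones.
A fourth spanning 4 semitones is diminished (the perfect fourth is 5).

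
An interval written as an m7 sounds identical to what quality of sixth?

A minor seventh spans 10 semitones.
A sixth spanning 10 semitones is augmented (the major sixth is 9).

augmented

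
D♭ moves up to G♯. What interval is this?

doubly augmented fourth

The letter names run D→G, a span of 3 letter steps, so the interval is some kind of fourth.
Db to G# is 7 semitones. A perfect fourth is 5, so 7 makes it doubly augmented.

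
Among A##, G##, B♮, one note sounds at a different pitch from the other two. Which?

G##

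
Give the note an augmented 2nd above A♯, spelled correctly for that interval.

A second above A lands on the letter B.
An augmented second spans 3 semitones, so A# moves to pitch class 1. On the letter B that is B##.

B##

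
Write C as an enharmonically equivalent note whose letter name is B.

B#

Plain B sits 1 semitone below C, so on the letter B the same pitch needs a sharp: B#.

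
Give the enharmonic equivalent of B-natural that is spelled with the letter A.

B is pitch class 11. The letter A alone is pitch class 9.
To reach pitch class 11 from A requires an offset of +2 semitones, i.e. double sharp: A##.

A##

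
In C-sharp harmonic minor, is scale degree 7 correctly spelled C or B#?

Each scale degree takes a distinct letter name. Degree 7 of a scale on C must use the letter B.
B# and C are enharmonically the same pitch, but only B# uses the letter B, so it is the correct spelling here.

B#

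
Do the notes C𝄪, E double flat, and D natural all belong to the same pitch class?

Yes

C## is pitch class 2; Ebb is pitch class 2; D is pitch class 2.
All spellings map to pitch class 2, so they are enharmonically equivalent.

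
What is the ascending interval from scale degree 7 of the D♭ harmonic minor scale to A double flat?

diminished sixth

Scale degree 7 of Db harmonic minor is C.
C up to Abb: letters C→A make it a sixth; 7 semitones makes it diminished.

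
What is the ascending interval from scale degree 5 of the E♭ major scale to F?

Scale degree 5 of Eb major is Bb.
Bb up to F: letters B→F make it a fifth; 7 semitones makes it perfect.

perfect fifth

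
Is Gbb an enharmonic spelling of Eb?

No

Two spellings are enharmonically equivalent only if they share a pitch class.
Here Gbb → 5, Eb → 3; 3 ≠ 5, so they are not.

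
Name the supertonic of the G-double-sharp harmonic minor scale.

Degree 2 takes the letter 1 step above G, which is A.
In harmonic minor, degree 2 sits 2 semitones above the tonic. G## + 2 semitones is pitch class 11, spelled on A as A##.

A##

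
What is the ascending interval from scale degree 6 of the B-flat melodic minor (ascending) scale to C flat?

Scale degree 6 of Bb melodic minor (ascending) is G.
G up to Cb: letters G→C make it a fourth; 4 semitones makes it diminished.

diminished fourth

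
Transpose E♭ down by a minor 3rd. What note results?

E down a major third is C, so the target letter is C.
From Eb, a minor third is 3 semitones down: C.

C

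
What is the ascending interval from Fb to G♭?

The letter names run F→G, a span of 1 letter step, so the interval is some kind of second.
Fb to Gb is 2 semitones. A major second is 2, so 2 makes it major.

major second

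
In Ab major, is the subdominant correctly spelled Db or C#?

Each scale degree takes a distinct letter name. Degree 4 of a scale on A must use the letter D.
Db and C# are enharmonically the same pitch, but only Db uses the letter D, so it is the correct spelling here.

Db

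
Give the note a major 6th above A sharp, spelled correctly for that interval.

F##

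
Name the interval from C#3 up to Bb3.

diminished seventh

Counting letters C–D–E–F–G–A–B gives a seventh.
C#→Bb = 9 semitones, 2 narrower than the major seventh (11), so diminished.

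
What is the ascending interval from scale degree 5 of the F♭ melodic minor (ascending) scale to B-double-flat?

Scale degree 5 of Fb melodic minor (ascending) is Cb.
Cb up to Bbb: letters C→B make it a seventh; 10 semitones makes it minor.

minor seventh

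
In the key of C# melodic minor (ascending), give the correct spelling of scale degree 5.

Degree 5 takes the letter 4 steps above C, which is G.
In melodic minor (ascending), degree 5 sits 7 semitones above the tonic. C# + 7 semitones is pitch class 8, spelled on G as G#.

G#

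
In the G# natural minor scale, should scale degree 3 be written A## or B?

B

Each scale degree takes a distinct letter name. Degree 3 of a scale on G must use the letter B.
B and A## are enharmonically the same pitch, but only B uses the letter B, so it is the correct spelling here.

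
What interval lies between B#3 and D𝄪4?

Counting letters B–C–D gives a third.
B#→D## = 4 semitones, exactly the major third.

major third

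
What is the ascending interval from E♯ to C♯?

Counting letters E–F–G–A–B–C gives a sixth.
E#→C# = 8 semitones, 1 narrower than the major sixth (9), so minor.

minor sixth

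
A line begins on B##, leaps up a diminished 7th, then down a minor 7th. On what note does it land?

A diminished seventh up from B## is A# (letter A, 9 semitones up).
A minor seventh down from A# is B# (letter B, 10 semitones down).

B#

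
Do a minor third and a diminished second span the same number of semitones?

No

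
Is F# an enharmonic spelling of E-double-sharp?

Yes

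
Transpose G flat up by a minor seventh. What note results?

A seventh above G lands on the letter F.
A minor seventh spans 10 semitones, so Gb moves to pitch class 4. On the letter F that is Fb.

Fb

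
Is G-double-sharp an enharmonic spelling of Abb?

No

G## is pitch class 9; Abb is pitch class 7.
The pitch classes differ (9 vs. 7), so they are not enharmonic equivalents.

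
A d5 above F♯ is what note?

C

A fifth above F lands on the letter C.
A diminished fifth spans 6 semitones, so F# moves to pitch class 0. On the letter C that is C.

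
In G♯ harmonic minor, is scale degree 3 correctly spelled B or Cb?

Each scale degree takes a distinct letter name. Degree 3 of a scale on G must use the letter B.
B and Cb are enharmonically the same pitch, but only B uses the letter B, so it is the correct spelling here.

B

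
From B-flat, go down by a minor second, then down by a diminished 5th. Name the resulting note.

D#

A minor second down from Bb is A (letter A, 1 semitone down).
A diminished fifth down from A is D# (letter D, 6 semitones down).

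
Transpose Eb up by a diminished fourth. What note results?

A fourth above E lands on the letter A.
A diminished fourth spans 4 semitones, so Eb moves to pitch class 7. On the letter A that is Abb.

Abb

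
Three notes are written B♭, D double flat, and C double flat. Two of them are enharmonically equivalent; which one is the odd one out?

Dbb

In 12-tone equal temperament, enharmonic equivalents share a pitch class. Bb is pitch class 10; Dbb is pitch class 0; Cbb is pitch class 10.
Bb and Cbb share pitch class 10, while Dbb is pitch class 0.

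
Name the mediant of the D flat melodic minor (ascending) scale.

The Db melodic minor (ascending) scale runs Db Eb Fb Gb Ab Bb C.
Degree 3 is Fb.

Fb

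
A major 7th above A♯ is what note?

A up a major seventh is G#, so the target letter is G.
From A#, a major seventh is 11 semitones up: G##.

G##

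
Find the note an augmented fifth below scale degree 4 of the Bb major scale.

Scale degree 4 of Bb major is Eb.
An augmented fifth (8 semitones) below Eb lands on the letter A, giving Abb.

Abb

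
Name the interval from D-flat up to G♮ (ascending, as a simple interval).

augmented fourth

The letter names run D→G, a span of 3 letter steps, so the interval is some kind of fourth.
Db to G is 6 semitones. A perfect fourth is 5, so 6 makes it augmented.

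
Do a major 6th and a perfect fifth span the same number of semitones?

A major sixth spans 9 semitones; a perfect fifth spans 7.
The spans differ, so they are not enharmonic equivalents.

No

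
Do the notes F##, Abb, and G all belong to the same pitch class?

Yes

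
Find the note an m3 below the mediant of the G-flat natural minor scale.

Gb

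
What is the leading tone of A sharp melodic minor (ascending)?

The A# melodic minor (ascending) scale runs A# B# C# D# E# F## G##.
Degree 7 is G##.

G##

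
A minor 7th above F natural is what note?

Eb

A seventh above F lands on the letter E.
A minor seventh spans 10 semitones, so F moves to pitch class 3. On the letter E that is Eb.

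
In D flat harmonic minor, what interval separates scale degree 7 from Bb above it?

minor seventh

Scale degree 7 of Db harmonic minor is C.
C up to Bb: letters C→B make it a seventh; 10 semitones makes it minor.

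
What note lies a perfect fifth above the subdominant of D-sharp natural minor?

The subdominant of D# natural minor is G#.
A perfect fifth (7 semitones) above G# lands on the letter D, giving D#.

D#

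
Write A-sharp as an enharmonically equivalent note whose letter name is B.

Plain B sits 1 semitone above A#, so on the letter B the same pitch needs a flat: Bb.

Bb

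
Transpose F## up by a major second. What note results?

F up a major second is G, so the target letter is G.
From F##, a major second is 2 semitones up: G##.

G##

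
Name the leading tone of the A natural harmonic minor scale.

G#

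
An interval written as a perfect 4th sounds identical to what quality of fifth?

doubly diminished

A perfect fourth spans 5 semitones.
A fifth spanning 5 semitones is doubly diminished (the perfect fifth is 7).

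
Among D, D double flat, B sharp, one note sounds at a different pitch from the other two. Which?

D

In 12-tone equal temperament, enharmonic equivalents share a pitch class. D is pitch class 2; Dbb is pitch class 0; B# is pitch class 0.
Dbb and B# share pitch class 0, while D is pitch class 2.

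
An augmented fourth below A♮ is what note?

Eb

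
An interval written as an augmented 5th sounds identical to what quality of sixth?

An augmented fifth spans 8 semitones.
A sixth spanning 8 semitones is minor (the major sixth is 9).

minor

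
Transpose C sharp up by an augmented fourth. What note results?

A fourth above C lands on the letter F.
An augmented fourth spans 6 semitones, so C# moves to pitch class 7. On the letter F that is F##.

F##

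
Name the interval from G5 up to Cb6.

diminished fourth

The letter names run G→C, a span of 3 letter steps, so the interval is some kind of fourth.
G to Cb is 4 semitones. A perfect fourth is 5, so 4 makes it diminished.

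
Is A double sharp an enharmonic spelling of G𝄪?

A## is pitch class 11; G## is pitch class 9.
The pitch classes differ (11 vs. 9), so they are not enharmonic equivalents.

No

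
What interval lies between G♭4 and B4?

augmented third

Counting letters G–A–B gives a third.
Gb→B = 5 semitones, 1 wider than the major third (4), so augmented.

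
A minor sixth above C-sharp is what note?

A

C up a major sixth is A, so the target letter is A.
From C#, a minor sixth is 8 semitones up: A.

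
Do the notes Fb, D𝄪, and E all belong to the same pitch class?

Yes

Fb = pitch class 4 and D## = pitch class 4 and E = pitch class 4 — the same pitch class, so they are enharmonic equivalents.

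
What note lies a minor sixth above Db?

Bbb

A sixth above D lands on the letter B.
A minor sixth spans 8 semitones, so Db moves to pitch class 9. On the letter B that is Bbb.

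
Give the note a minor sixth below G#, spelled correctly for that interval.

G down a major sixth is Bb, so the target letter is B.
From G#, a minor sixth is 8 semitones down: B#.

B#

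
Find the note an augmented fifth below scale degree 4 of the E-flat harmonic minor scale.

Scale degree 4 of Eb harmonic minor is Ab.
An augmented fifth (8 semitones) below Ab lands on the letter D, giving Dbb.

Dbb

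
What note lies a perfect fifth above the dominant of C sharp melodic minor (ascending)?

D#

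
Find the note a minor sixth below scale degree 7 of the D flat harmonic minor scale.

E

Scale degree 7 of Db harmonic minor is C.
A minor sixth (8 semitones) below C lands on the letter E, giving E.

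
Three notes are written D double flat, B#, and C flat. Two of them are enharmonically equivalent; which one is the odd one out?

In 12-tone equal temperament, enharmonic equivalents share a pitch class. Dbb is pitch class 0; B# is pitch class 0; Cb is pitch class 11.
Dbb and B# share pitch class 0, while Cb is pitch class 11.

Cb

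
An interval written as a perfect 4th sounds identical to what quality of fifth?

doubly diminished

A perfect fourth spans 5 semitones.
A fifth spanning 5 semitones is doubly diminished (the perfect fifth is 7).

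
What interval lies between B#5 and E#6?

perfect fourth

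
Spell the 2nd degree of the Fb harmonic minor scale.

The Fb harmonic minor scale runs Fb Gb Abb Bbb Cb Dbb Eb.
Degree 2 is Gb.

Gb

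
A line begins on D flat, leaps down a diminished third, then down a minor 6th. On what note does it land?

A diminished third down from Db is B (letter B, 2 semitones down).
A minor sixth down from B is D# (letter D, 8 semitones down).

D#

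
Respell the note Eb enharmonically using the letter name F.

Plain F sits 2 semitones above Eb, so on the letter F the same pitch needs a double flat: Fbb.

Fbb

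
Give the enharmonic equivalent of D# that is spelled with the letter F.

D# is pitch class 3. The letter F alone is pitch class 5.
To reach pitch class 3 from F requires an offset of -2 semitones, i.e. double flat: Fbb.

Fbb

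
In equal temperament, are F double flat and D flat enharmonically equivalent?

Two spellings are enharmonically equivalent only if they share a pitch class.
Here Fbb → 3, Db → 1; 1 ≠ 3, so they are not.

No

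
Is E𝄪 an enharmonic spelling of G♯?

E## is pitch class 6; G# is pitch class 8.
The pitch classes differ (6 vs. 8), so they are not enharmonic equivalents.

No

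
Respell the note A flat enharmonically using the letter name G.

G#

Ab is pitch class 8. The letter G alone is pitch class 7.
To reach pitch class 8 from G requires an offset of +1 semitone, i.e. sharp: G#.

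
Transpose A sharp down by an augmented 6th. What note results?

A sixth below A lands on the letter C.
An augmented sixth spans 10 semitones, so A# moves to pitch class 0. On the letter C that is C.

C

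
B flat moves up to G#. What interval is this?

The letter names run B→G, a span of 5 letter steps, so the interval is some kind of sixth.
Bb to G# is 10 semitones. A major sixth is 9, so 10 makes it augmented.

augmented sixth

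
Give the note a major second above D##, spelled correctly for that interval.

E##

D up a major second is E, so the target letter is E.
From D##, a major second is 2 semitones up: E##.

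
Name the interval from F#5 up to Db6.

diminished sixth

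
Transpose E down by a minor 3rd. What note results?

E down a major third is C, so the target letter is C.
From E, a minor third is 3 semitones down: C#.

C#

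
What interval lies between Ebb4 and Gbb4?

minor third

The letter names run E→G, a span of 2 letter steps, so the interval is some kind of third.
Ebb to Gbb is 3 semitones. A major third is 4, so 3 makes it minor.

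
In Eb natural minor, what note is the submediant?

Cb

The Eb natural minor scale runs Eb F Gb Ab Bb Cb Db.
Degree 6 is Cb.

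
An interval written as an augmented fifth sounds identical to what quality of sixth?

An augmented fifth spans 8 semitones.
A sixth spanning 8 semitones is minor (the major sixth is 9).

minor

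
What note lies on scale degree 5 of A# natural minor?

E#

The A# natural minor scale runs A# B# C# D# E# F# G#.
Degree 5 is E#.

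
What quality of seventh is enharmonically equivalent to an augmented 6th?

minor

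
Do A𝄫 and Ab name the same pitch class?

No

Two spellings are enharmonically equivalent only if they share a pitch class.
Here Abb → 7, Ab → 8; 7 ≠ 8, so they are not.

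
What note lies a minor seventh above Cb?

C up a major seventh is B, so the target letter is B.
From Cb, a minor seventh is 10 semitones up: Bbb.

Bbb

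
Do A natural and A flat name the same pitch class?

No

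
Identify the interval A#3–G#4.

Counting letters A–B–C–D–E–F–G gives a seventh.
A#→G# = 10 semitones, 1 narrower than the major seventh (11), so minor.

minor seventh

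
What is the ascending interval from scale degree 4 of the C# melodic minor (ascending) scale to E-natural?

minor seventh

Scale degree 4 of C# melodic minor (ascending) is F#.
F# up to E: letters F→E make it a seventh; 10 semitones makes it minor.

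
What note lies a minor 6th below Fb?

Ab

F down a major sixth is Ab, so the target letter is A.
From Fb, a minor sixth is 8 semitones down: Ab.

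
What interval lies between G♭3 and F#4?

The letter names run G→F, a span of 6 letter steps, so the interval is some kind of seventh.
Gb to F# is 12 semitones. A major seventh is 11, so 12 makes it augmented.

augmented seventh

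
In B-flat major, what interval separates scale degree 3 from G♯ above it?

augmented fourth

Scale degree 3 of Bb major is D.
D up to G#: letters D→G make it a fourth; 6 semitones makes it augmented.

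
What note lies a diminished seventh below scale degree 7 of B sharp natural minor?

Scale degree 7 of B# natural minor is A#.
A diminished seventh (9 semitones) below A# lands on the letter B, giving B##.

B##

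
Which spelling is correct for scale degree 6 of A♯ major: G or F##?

F##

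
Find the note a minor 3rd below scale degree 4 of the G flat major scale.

Ab

Scale degree 4 of Gb major is Cb.
A minor third (3 semitones) below Cb lands on the letter A, giving Ab.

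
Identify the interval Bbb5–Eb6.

augmented fourth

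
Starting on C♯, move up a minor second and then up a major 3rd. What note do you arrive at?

F#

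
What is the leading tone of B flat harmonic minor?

The Bb harmonic minor scale runs Bb C Db Eb F Gb A.
Degree 7 is A.

A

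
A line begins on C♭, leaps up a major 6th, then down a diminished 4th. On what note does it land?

A major sixth up from Cb is Ab (letter A, 9 semitones up).
A diminished fourth down from Ab is E (letter E, 4 semitones down).

E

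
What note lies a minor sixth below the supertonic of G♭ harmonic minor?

The supertonic of Gb harmonic minor is Ab.
A minor sixth (8 semitones) below Ab lands on the letter C, giving C.

C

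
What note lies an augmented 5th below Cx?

A fifth below C lands on the letter F.
An augmented fifth spans 8 semitones, so C## moves to pitch class 6. On the letter F that is F#.

F#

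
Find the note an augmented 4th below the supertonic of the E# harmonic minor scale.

C#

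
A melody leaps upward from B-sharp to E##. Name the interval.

The letter names run B→E, a span of 3 letter steps, so the interval is some kind of fourth.
B# to E## is 6 semitones. A perfect fourth is 5, so 6 makes it augmented.

augmented fourth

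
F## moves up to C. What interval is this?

doubly diminished fifth

Counting letters F–G–A–B–C gives a fifth.
F##→C = 5 semitones, 2 narrower than the perfect fifth (7), so doubly diminished.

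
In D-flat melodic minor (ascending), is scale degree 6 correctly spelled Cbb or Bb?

Bb

Each scale degree takes a distinct letter name. Degree 6 of a scale on D must use the letter B.
Bb and Cbb are enharmonically the same pitch, but only Bb uses the letter B, so it is the correct spelling here.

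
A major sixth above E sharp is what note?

C##

A sixth above E lands on the letter C.
A major sixth spans 9 semitones, so E# moves to pitch class 2. On the letter C that is C##.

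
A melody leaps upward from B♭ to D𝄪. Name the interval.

doubly augmented third

Counting letters B–C–D gives a third.
Bb→D## = 6 semitones, 2 wider than the major third (4), so doubly augmented.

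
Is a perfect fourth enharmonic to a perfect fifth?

No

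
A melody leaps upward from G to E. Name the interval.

major sixth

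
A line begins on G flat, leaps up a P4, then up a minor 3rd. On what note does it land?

Ebb

A perfect fourth up from Gb is Cb (letter C, 5 semitones up).
A minor third up from Cb is Ebb (letter E, 3 semitones up).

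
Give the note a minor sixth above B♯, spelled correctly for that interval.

A sixth above B lands on the letter G.
A minor sixth spans 8 semitones, so B# moves to pitch class 8. On the letter G that is G#.

G#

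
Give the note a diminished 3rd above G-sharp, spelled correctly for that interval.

A third above G lands on the letter B.
A diminished third spans 2 semitones, so G# moves to pitch class 10. On the letter B that is Bb.

Bb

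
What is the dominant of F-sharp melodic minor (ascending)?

C#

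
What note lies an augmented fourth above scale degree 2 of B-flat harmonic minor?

F#

Scale degree 2 of Bb harmonic minor is C.
An augmented fourth (6 semitones) above C lands on the letter F, giving F#.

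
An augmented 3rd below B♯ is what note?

G

A third below B lands on the letter G.
An augmented third spans 5 semitones, so B# moves to pitch class 7. On the letter G that is G.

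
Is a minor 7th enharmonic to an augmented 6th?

A minor seventh spans 10 semitones; an augmented sixth spans 10.
They are enharmonically equivalent.

Yes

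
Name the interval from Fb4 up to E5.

The letter names run F→E, a span of 6 letter steps, so the interval is some kind of seventh.
Fb to E is 12 semitones. A major seventh is 11, so 12 makes it augmented.

augmented seventh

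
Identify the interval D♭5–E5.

augmented second

The letter names run D→E, a span of 1 letter step, so the interval is some kind of second.
Db to E is 3 semitones. A major second is 2, so 3 makes it augmented.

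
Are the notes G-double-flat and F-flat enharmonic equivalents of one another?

Gbb is pitch class 5; Fb is pitch class 4.
The pitch classes differ (5 vs. 4), so they are not enharmonic equivalents.

No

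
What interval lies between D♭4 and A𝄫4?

The letter names run D→A, a span of 4 letter steps, so the interval is some kind of fifth.
Db to Abb is 6 semitones. A perfect fifth is 7, so 6 makes it diminished.

diminished fifth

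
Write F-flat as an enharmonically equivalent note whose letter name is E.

Plain E sits at the same pitch as Fb, so on the letter E the same pitch needs a natural: E.

E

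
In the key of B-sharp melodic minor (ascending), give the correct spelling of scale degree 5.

Degree 5 takes the letter 4 steps above B, which is F.
In melodic minor (ascending), degree 5 sits 7 semitones above the tonic. B# + 7 semitones is pitch class 7, spelled on F as F##.

F##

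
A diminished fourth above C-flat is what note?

Fbb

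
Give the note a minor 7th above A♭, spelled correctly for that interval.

A seventh above A lands on the letter G.
A minor seventh spans 10 semitones, so Ab moves to pitch class 6. On the letter G that is Gb.

Gb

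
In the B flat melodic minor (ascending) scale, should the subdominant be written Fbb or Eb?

Each scale degree takes a distinct letter name. Degree 4 of a scale on B must use the letter E.
Eb and Fbb are enharmonically the same pitch, but only Eb uses the letter E, so it is the correct spelling here.

Eb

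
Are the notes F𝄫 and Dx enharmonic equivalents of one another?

Fbb is pitch class 3; D## is pitch class 4.
The pitch classes differ (3 vs. 4), so they are not enharmonic equivalents.

No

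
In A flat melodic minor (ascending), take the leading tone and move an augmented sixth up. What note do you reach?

The leading tone of Ab melodic minor (ascending) is G.
An augmented sixth (10 semitones) above G lands on the letter E, giving E#.

E#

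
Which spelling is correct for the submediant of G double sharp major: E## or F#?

E##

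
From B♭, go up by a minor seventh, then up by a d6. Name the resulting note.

Fbb

A minor seventh up from Bb is Ab (letter A, 10 semitones up).
A diminished sixth up from Ab is Fbb (letter F, 7 semitones up).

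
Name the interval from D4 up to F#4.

major third

The letter names run D→F, a span of 2 letter steps, so the interval is some kind of third.
D to F# is 4 semitones. A major third is 4, so 4 makes it major.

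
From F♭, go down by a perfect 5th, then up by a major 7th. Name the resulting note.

Ab

A perfect fifth down from Fb is Bbb (letter B, 7 semitones down).
A major seventh up from Bbb is Ab (letter A, 11 semitones up).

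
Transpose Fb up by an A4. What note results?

F up a perfect fourth is Bb, so the target letter is B.
From Fb, an augmented fourth is 6 semitones up: Bb.

Bb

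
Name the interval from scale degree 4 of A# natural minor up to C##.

major seventh

Scale degree 4 of A# natural minor is D#.
D# up to C##: letters D→C make it a seventh; 11 semitones makes it major.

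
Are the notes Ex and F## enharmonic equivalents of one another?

No

E## is pitch class 6; F## is pitch class 7.
The pitch classes differ (6 vs. 7), so they are not enharmonic equivalents.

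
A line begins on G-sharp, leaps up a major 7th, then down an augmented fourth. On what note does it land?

A major seventh up from G# is F## (letter F, 11 semitones up).
An augmented fourth down from F## is C# (letter C, 6 semitones down).

C#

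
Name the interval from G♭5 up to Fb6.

Counting letters G–A–B–C–D–E–F gives a seventh.
Gb→Fb = 10 semitones, 1 narrower than the major seventh (11), so minor.

minor seventh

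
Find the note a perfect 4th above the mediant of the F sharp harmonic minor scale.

The mediant of F# harmonic minor is A.
A perfect fourth (5 semitones) above A lands on the letter D, giving D.

D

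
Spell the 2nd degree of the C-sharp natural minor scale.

D#

Degree 2 takes the letter 1 step above C, which is D.
In natural minor, degree 2 sits 2 semitones above the tonic. C# + 2 semitones is pitch class 3, spelled on D as D#.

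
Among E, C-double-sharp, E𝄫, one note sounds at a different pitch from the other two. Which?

E

In 12-tone equal temperament, enharmonic equivalents share a pitch class. E is pitch class 4; C## is pitch class 2; Ebb is pitch class 2.
C## and Ebb share pitch class 2, while E is pitch class 4.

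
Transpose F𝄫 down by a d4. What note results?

Cb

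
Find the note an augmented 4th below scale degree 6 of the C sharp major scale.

E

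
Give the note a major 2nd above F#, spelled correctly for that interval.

A second above F lands on the letter G.
A major second spans 2 semitones, so F# moves to pitch class 8. On the letter G that is G#.

G#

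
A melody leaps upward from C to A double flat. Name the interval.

Counting letters C–D–E–F–G–A gives a sixth.
C→Abb = 7 semitones, 2 narrower than the major sixth (9), so diminished.

diminished sixth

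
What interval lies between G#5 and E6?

The letter names run G→E, a span of 5 letter steps, so the interval is some kind of sixth.
G# to E is 8 semitones. A major sixth is 9, so 8 makes it minor.

minor sixth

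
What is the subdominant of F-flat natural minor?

Bbb

Degree 4 takes the letter 3 steps above F, which is B.
In natural minor, degree 4 sits 5 semitones above the tonic. Fb + 5 semitones is pitch class 9, spelled on B as Bbb.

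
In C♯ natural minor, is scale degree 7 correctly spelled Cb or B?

B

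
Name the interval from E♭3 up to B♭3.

The letter names run E→B, a span of 4 letter steps, so the interval is some kind of fifth.
Eb to Bb is 7 semitones. A perfect fifth is 7, so 7 makes it perfect.

perfect fifth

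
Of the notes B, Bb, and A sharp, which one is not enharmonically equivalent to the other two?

In 12-tone equal temperament, enharmonic equivalents share a pitch class. B is pitch class 11; Bb is pitch class 10; A# is pitch class 10.
Bb and A# share pitch class 10, while B is pitch class 11.

B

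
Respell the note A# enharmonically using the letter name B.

Plain B sits 1 semitone above A#, so on the letter B the same pitch needs a flat: Bb.

Bb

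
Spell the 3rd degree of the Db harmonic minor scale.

The Db harmonic minor scale runs Db Eb Fb Gb Ab Bbb C.
Degree 3 is Fb.

Fb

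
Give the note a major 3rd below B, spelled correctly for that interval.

G

A third below B lands on the letter G.
A major third spans 4 semitones, so B moves to pitch class 7. On the letter G that is G.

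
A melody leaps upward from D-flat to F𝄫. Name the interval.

Counting letters D–E–F gives a third.
Db→Fbb = 2 semitones, 2 narrower than the major third (4), so diminished.

diminished third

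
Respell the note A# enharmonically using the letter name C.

A# is pitch class 10. The letter C alone is pitch class 0.
To reach pitch class 10 from C requires an offset of -2 semitones, i.e. double flat: Cbb.

Cbb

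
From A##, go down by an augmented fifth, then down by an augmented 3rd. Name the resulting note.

Bb

An augmented fifth down from A## is D# (letter D, 8 semitones down).
An augmented third down from D# is Bb (letter B, 5 semitones down).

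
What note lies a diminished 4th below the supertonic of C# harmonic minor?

A##

The supertonic of C# harmonic minor is D#.
A diminished fourth (4 semitones) below D# lands on the letter A, giving A##.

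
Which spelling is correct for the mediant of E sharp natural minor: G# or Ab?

Each scale degree takes a distinct letter name. Degree 3 of a scale on E must use the letter G.
G# and Ab are enharmonically the same pitch, but only G# uses the letter G, so it is the correct spelling here.

G#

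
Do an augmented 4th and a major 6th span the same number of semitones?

An augmented fourth spans 6 semitones; a major sixth spans 9.
The spans differ, so they are not enharmonic equivalents.

No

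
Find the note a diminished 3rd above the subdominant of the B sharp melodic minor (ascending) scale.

G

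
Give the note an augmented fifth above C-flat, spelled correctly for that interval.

A fifth above C lands on the letter G.
An augmented fifth spans 8 semitones, so Cb moves to pitch class 7. On the letter G that is G.

G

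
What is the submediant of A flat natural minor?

Degree 6 takes the letter 5 steps above A, which is F.
In natural minor, degree 6 sits 8 semitones above the tonic. Ab + 8 semitones is pitch class 4, spelled on F as Fb.

Fb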